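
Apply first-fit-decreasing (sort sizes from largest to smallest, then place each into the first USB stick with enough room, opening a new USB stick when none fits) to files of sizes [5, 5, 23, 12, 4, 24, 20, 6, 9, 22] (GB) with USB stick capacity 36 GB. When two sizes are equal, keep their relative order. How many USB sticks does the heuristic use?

4

Sorted descending: 24, 23, 22, 20, 12, 9, 6, 5, 5, 4.
  24 → USB stick 1 (new)  [load 24/36]
  23 → USB stick 2 (new)  [load 23/36]
  22 → USB stick 3 (new)  [load 22/36]
  20 → USB stick 4 (new)  [load 20/36]
  12 → USB stick 1  [load 36/36]
  9 → USB stick 2  [load 32/36]
  6 → USB stick 3  [load 28/36]
  5 → USB stick 3  [load 33/36]
  5 → USB stick 4  [load 25/36]
  4 → USB stick 2  [load 36/36]
4 USB sticks opened.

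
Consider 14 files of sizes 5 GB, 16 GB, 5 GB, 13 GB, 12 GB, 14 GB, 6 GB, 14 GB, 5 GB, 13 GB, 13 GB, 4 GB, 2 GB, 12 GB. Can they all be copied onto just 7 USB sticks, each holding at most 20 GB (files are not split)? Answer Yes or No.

Total = 134 GB; ⌈134/20⌉ = 7.
8 files each exceed half the capacity and cannot share a USB stick, forcing at least 8 USB sticks.
At least 8 USB sticks are required, but only 7 are allowed.

No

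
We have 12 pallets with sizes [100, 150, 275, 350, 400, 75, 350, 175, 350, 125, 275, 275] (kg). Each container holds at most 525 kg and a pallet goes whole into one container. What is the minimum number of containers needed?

7

Total = 400 + 350 + 350 + 350 + 275 + 275 + 275 + 175 + 150 + 125 + 100 + 75 = 2900 kg.
Lower bound: ⌈2900/525⌉ = 6 containers.
Also, 7 pallets each exceed 525/2 kg, and no two of those can share a container, so at least 7 containers are needed.
A packing using 7 containers:
  container 1: 400 + 125 = 525
  container 2: 350 + 175 = 525
  container 3: 350 + 150 = 500
  container 4: 350 + 100 + 75 = 525
  container 5: 275 = 275
  container 6: 275 = 275
  container 7: 275 = 275
This matches the lower bound, so 7 is optimal.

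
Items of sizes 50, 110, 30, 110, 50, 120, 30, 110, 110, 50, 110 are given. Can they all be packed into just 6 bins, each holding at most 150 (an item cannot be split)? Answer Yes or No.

No

Total = 880; ⌈880/150⌉ = 6.
The bound of 6 does not rule out 6, but exhaustive search shows no assignment into 6 bins of capacity 150 exists — the minimum is 7.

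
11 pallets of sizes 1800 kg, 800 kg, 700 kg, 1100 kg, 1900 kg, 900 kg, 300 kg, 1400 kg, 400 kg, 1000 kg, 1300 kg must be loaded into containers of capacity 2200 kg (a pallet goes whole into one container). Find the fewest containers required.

6

Total = 1900 + 1800 + 1400 + 1300 + 1100 + 1000 + 900 + 800 + 700 + 400 + 300 = 11600 kg.
Lower bound: ⌈11600/2200⌉ = 6 containers.
A packing using 6 containers:
  container 1: 1900 + 300 = 2200
  container 2: 1800 + 400 = 2200
  container 3: 1400 + 800 = 2200
  container 4: 1300 + 900 = 2200
  container 5: 1100 + 1000 = 2100
  container 6: 700 = 700
This matches the lower bound, so 6 is optimal.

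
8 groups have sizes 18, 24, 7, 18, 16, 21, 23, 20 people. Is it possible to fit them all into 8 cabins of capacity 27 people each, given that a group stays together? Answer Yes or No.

Yes

A valid assignment using 7 cabins:
  cabin 1: 24 = 24
  cabin 2: 23 = 23
  cabin 3: 21 = 21
  cabin 4: 20 + 7 = 27
  cabin 5: 18 = 18
  cabin 6: 18 = 18
  cabin 7: 16 = 16
That uses only 7 ≤ 8, so 8 cabins are enough.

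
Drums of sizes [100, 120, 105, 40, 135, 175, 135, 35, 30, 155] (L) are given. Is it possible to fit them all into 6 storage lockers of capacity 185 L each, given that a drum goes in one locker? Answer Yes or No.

No

Total = 1030 L; ⌈1030/185⌉ = 6.
7 drums each exceed half the capacity and cannot share a locker, forcing at least 7 storage lockers.
At least 7 storage lockers are required, but only 6 are allowed.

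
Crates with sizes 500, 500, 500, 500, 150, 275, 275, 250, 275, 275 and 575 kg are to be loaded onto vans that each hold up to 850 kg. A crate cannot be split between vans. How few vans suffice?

Total = 575 + 500 + 500 + 500 + 500 + 275 + 275 + 275 + 275 + 250 + 150 = 4075 kg.
Lower bound: ⌈4075/850⌉ = 5 vans.
A packing using 6 vans:
  van 1: 575 + 275 = 850
  van 2: 500 + 275 = 775
  van 3: 500 + 275 = 775
  van 4: 500 + 275 = 775
  van 5: 500 + 250 = 750
  van 6: 150 = 150
No arrangement into 5 vans stays within capacity, so 6 is optimal.

6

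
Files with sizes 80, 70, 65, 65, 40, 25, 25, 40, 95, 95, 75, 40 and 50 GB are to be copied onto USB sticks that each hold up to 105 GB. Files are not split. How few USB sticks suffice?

Total = 95 + 95 + 80 + 75 + 70 + 65 + 65 + 50 + 40 + 40 + 40 + 25 + 25 = 765 GB.
Lower bound: ⌈765/105⌉ = 8 USB sticks.
A packing using 8 USB sticks:
  USB stick 1: 95 = 95
  USB stick 2: 95 = 95
  USB stick 3: 80 + 25 = 105
  USB stick 4: 75 + 25 = 100
  USB stick 5: 70 = 70
  USB stick 6: 65 + 40 = 105
  USB stick 7: 65 + 40 = 105
  USB stick 8: 50 + 40 = 90
This matches the lower bound, so 8 is optimal.

8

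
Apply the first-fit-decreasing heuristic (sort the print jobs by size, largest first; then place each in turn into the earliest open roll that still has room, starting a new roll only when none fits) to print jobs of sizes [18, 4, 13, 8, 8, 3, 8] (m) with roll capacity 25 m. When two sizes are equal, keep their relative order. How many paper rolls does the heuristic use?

3

Sorted descending: 18, 13, 8, 8, 8, 4, 3.
  18 → roll 1 (new)  [load 18/25]
  13 → roll 2 (new)  [load 13/25]
  8 → roll 2  [load 21/25]
  8 → roll 3 (new)  [load 8/25]
  8 → roll 3  [load 16/25]
  4 → roll 1  [load 22/25]
  3 → roll 1  [load 25/25]
3 paper rolls opened.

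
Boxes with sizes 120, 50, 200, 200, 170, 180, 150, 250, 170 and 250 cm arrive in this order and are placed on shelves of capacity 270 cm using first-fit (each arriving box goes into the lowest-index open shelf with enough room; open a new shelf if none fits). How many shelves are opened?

  120 → shelf 1 (new)  [load 120/270]
  50 → shelf 1  [load 170/270]
  200 → shelf 2 (new)  [load 200/270]
  200 → shelf 3 (new)  [load 200/270]
  170 → shelf 4 (new)  [load 170/270]
  180 → shelf 5 (new)  [load 180/270]
  150 → shelf 6 (new)  [load 150/270]
  250 → shelf 7 (new)  [load 250/270]
  170 → shelf 8 (new)  [load 170/270]
  250 → shelf 9 (new)  [load 250/270]
9 shelves opened.

9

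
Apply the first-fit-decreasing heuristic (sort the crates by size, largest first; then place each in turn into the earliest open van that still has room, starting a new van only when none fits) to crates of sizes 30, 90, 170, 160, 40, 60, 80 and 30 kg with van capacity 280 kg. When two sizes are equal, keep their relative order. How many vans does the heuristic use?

3

Sorted descending: 170, 160, 90, 80, 60, 40, 30, 30.
  170 → van 1 (new)  [load 170/280]
  160 → van 2 (new)  [load 160/280]
  90 → van 1  [load 260/280]
  80 → van 2  [load 240/280]
  60 → van 3 (new)  [load 60/280]
  40 → van 2  [load 280/280]
  30 → van 3  [load 90/280]
  30 → van 3  [load 120/280]
3 vans opened.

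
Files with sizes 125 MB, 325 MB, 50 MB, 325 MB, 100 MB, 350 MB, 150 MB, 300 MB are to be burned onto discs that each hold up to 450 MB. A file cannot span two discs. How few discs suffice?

Total = 350 + 325 + 325 + 300 + 150 + 125 + 100 + 50 = 1725 MB.
Lower bound: ⌈1725/450⌉ = 4 discs.
A packing using 4 discs:
  disc 1: 350 + 100 = 450
  disc 2: 325 + 125 = 450
  disc 3: 325 + 50 = 375
  disc 4: 300 + 150 = 450
This matches the lower bound, so 4 is optimal.

4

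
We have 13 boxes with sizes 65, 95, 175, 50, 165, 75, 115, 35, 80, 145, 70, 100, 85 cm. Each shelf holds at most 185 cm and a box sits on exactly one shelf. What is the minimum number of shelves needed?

8

Total = 175 + 165 + 145 + 115 + 100 + 95 + 85 + 80 + 75 + 70 + 65 + 50 + 35 = 1255 cm.
Lower bound: ⌈1255/185⌉ = 7 shelves.
A packing using 8 shelves:
  shelf 1: 175 = 175
  shelf 2: 165 = 165
  shelf 3: 145 + 35 = 180
  shelf 4: 115 + 70 = 185
  shelf 5: 100 + 85 = 185
  shelf 6: 95 + 80 = 175
  shelf 7: 75 + 65 = 140
  shelf 8: 50 = 50
No arrangement into 7 shelves stays within capacity, so 8 is optimal.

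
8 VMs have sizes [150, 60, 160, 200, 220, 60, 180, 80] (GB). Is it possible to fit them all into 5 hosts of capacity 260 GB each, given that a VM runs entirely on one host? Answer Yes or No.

Yes

A valid assignment using 5 hosts:
  host 1: 220 = 220
  host 2: 200 + 60 = 260
  host 3: 180 + 80 = 260
  host 4: 160 + 60 = 220
  host 5: 150 = 150
Every load is within 260 GB, so 5 hosts suffice.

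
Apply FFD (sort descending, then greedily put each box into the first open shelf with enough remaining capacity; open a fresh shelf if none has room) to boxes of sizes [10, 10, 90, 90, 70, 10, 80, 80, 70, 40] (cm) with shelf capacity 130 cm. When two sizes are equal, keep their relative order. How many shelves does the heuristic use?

6

Sorted descending: 90, 90, 80, 80, 70, 70, 40, 10, 10, 10.
  90 → shelf 1 (new)  [load 90/130]
  90 → shelf 2 (new)  [load 90/130]
  80 → shelf 3 (new)  [load 80/130]
  80 → shelf 4 (new)  [load 80/130]
  70 → shelf 5 (new)  [load 70/130]
  70 → shelf 6 (new)  [load 70/130]
  40 → shelf 1  [load 130/130]
  10 → shelf 2  [load 100/130]
  10 → shelf 2  [load 110/130]
  10 → shelf 2  [load 120/130]
6 shelves opened.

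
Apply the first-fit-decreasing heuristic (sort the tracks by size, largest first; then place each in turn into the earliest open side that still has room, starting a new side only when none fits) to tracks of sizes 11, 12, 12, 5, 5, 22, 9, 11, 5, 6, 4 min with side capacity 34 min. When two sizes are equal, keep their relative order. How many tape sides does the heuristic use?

Sorted descending: 22, 12, 12, 11, 11, 9, 6, 5, 5, 5, 4.
  22 → side 1 (new)  [load 22/34]
  12 → side 1  [load 34/34]
  12 → side 2 (new)  [load 12/34]
  11 → side 2  [load 23/34]
  11 → side 2  [load 34/34]
  9 → side 3 (new)  [load 9/34]
  6 → side 3  [load 15/34]
  5 → side 3  [load 20/34]
  5 → side 3  [load 25/34]
  5 → side 3  [load 30/34]
  4 → side 3  [load 34/34]
3 tape sides opened.

3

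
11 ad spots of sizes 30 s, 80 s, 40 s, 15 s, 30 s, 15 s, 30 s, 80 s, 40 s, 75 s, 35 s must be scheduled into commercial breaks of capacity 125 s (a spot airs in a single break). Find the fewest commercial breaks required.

4

Total = 80 + 80 + 75 + 40 + 40 + 35 + 30 + 30 + 30 + 15 + 15 = 470 s.
Lower bound: ⌈470/125⌉ = 4 commercial breaks.
A packing using 4 commercial breaks:
  break 1: 80 + 40 = 120
  break 2: 80 + 40 = 120
  break 3: 75 + 35 + 15 = 125
  break 4: 30 + 30 + 30 + 15 = 105
This matches the lower bound, so 4 is optimal.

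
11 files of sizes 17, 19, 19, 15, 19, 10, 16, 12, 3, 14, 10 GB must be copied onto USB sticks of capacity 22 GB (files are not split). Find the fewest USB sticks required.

Total = 19 + 19 + 19 + 17 + 16 + 15 + 14 + 12 + 10 + 10 + 3 = 154 GB.
Lower bound: ⌈154/22⌉ = 7 USB sticks.
Also, 8 files each exceed 11 GB, and no two of those can share a USB stick, so at least 8 USB sticks are needed.
A packing using 9 USB sticks:
  USB stick 1: 19 + 3 = 22
  USB stick 2: 19 = 19
  USB stick 3: 19 = 19
  USB stick 4: 17 = 17
  USB stick 5: 16 = 16
  USB stick 6: 15 = 15
  USB stick 7: 14 = 14
  USB stick 8: 12 + 10 = 22
  USB stick 9: 10 = 10
No arrangement into 8 USB sticks stays within capacity, so 9 is optimal.

9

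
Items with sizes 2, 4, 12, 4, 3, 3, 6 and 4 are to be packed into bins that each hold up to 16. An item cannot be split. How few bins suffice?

3

Total = 12 + 6 + 4 + 4 + 4 + 3 + 3 + 2 = 38.
Lower bound: ⌈38/16⌉ = 3 bins.
A packing using 3 bins:
  bin 1: 12 + 4 = 16
  bin 2: 6 + 4 + 4 + 2 = 16
  bin 3: 3 + 3 = 6
This matches the lower bound, so 3 is optimal.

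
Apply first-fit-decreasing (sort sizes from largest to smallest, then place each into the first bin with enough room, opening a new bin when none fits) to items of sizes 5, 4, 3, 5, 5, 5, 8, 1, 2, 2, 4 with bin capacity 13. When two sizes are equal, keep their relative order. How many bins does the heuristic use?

4

Sorted descending: 8, 5, 5, 5, 5, 4, 4, 3, 2, 2, 1.
  8 → bin 1 (new)  [load 8/13]
  5 → bin 1  [load 13/13]
  5 → bin 2 (new)  [load 5/13]
  5 → bin 2  [load 10/13]
  5 → bin 3 (new)  [load 5/13]
  4 → bin 3  [load 9/13]
  4 → bin 3  [load 13/13]
  3 → bin 2  [load 13/13]
  2 → bin 4 (new)  [load 2/13]
  2 → bin 4  [load 4/13]
  1 → bin 4  [load 5/13]
4 bins opened.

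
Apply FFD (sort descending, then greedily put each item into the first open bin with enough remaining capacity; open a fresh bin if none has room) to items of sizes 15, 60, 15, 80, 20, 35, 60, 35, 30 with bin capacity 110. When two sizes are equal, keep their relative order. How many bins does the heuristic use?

Sorted descending: 80, 60, 60, 35, 35, 30, 20, 15, 15.
  80 → bin 1 (new)  [load 80/110]
  60 → bin 2 (new)  [load 60/110]
  60 → bin 3 (new)  [load 60/110]
  35 → bin 2  [load 95/110]
  35 → bin 3  [load 95/110]
  30 → bin 1  [load 110/110]
  20 → bin 4 (new)  [load 20/110]
  15 → bin 2  [load 110/110]
  15 → bin 3  [load 110/110]
4 bins opened.

4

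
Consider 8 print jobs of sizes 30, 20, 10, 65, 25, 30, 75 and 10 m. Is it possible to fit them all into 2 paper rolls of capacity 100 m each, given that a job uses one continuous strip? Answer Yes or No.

Total = 265 m; ⌈265/100⌉ = 3.
At least 3 paper rolls are required, but only 2 are allowed.

No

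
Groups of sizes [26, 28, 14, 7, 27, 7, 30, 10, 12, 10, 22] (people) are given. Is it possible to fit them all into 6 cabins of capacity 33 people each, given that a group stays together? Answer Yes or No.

No

Total = 193 people; ⌈193/33⌉ = 6.
The bound of 6 does not rule out 6, but exhaustive search shows no assignment into 6 cabins of capacity 33 people exists — the minimum is 7.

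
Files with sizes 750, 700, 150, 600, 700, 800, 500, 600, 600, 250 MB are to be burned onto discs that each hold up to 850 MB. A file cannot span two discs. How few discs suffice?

8

Total = 800 + 750 + 700 + 700 + 600 + 600 + 600 + 500 + 250 + 150 = 5650 MB.
Lower bound: ⌈5650/850⌉ = 7 discs.
Also, 8 files each exceed 425 MB, and no two of those can share a disc, so at least 8 discs are needed.
A packing using 8 discs:
  disc 1: 800 = 800
  disc 2: 750 = 750
  disc 3: 700 + 150 = 850
  disc 4: 700 = 700
  disc 5: 600 + 250 = 850
  disc 6: 600 = 600
  disc 7: 600 = 600
  disc 8: 500 = 500
This matches the lower bound, so 8 is optimal.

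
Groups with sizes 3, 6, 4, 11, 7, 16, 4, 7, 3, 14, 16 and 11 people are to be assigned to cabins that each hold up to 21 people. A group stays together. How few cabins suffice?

5

Total = 16 + 16 + 14 + 11 + 11 + 7 + 7 + 6 + 4 + 4 + 3 + 3 = 102 people.
Lower bound: ⌈102/21⌉ = 5 cabins.
A packing using 5 cabins:
  cabin 1: 16 + 4 = 20
  cabin 2: 16 + 4 = 20
  cabin 3: 14 + 7 = 21
  cabin 4: 11 + 7 + 3 = 21
  cabin 5: 11 + 6 + 3 = 20
This matches the lower bound, so 5 is optimal.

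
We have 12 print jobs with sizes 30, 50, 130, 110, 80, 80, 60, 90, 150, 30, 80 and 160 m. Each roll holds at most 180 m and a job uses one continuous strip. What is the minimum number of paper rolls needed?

7

Total = 160 + 150 + 130 + 110 + 90 + 80 + 80 + 80 + 60 + 50 + 30 + 30 = 1050 m.
Lower bound: ⌈1050/180⌉ = 6 paper rolls.
A packing using 7 paper rolls:
  roll 1: 160 = 160
  roll 2: 150 + 30 = 180
  roll 3: 130 + 50 = 180
  roll 4: 110 + 60 = 170
  roll 5: 90 + 80 = 170
  roll 6: 80 + 80 = 160
  roll 7: 30 = 30
No arrangement into 6 paper rolls stays within capacity, so 7 is optimal.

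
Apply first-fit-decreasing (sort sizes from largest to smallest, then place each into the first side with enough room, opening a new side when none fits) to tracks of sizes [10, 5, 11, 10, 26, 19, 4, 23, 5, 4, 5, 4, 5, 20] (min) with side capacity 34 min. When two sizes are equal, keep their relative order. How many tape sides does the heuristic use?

Sorted descending: 26, 23, 20, 19, 11, 10, 10, 5, 5, 5, 5, 4, 4, 4.
  26 → side 1 (new)  [load 26/34]
  23 → side 2 (new)  [load 23/34]
  20 → side 3 (new)  [load 20/34]
  19 → side 4 (new)  [load 19/34]
  11 → side 2  [load 34/34]
  10 → side 3  [load 30/34]
  10 → side 4  [load 29/34]
  5 → side 1  [load 31/34]
  5 → side 4  [load 34/34]
  5 → side 5 (new)  [load 5/34]
  5 → side 5  [load 10/34]
  4 → side 3  [load 34/34]
  4 → side 5  [load 14/34]
  4 → side 5  [load 18/34]
5 tape sides opened.

5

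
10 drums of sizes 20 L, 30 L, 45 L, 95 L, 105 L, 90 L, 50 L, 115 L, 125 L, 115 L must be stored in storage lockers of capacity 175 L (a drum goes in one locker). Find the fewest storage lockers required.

Total = 125 + 115 + 115 + 105 + 95 + 90 + 50 + 45 + 30 + 20 = 790 L.
Lower bound: ⌈790/175⌉ = 5 storage lockers.
Also, 6 drums each exceed 175/2 L, and no two of those can share a locker, so at least 6 storage lockers are needed.
A packing using 6 storage lockers:
  locker 1: 125 + 50 = 175
  locker 2: 115 + 45 = 160
  locker 3: 115 + 30 + 20 = 165
  locker 4: 105 = 105
  locker 5: 95 = 95
  locker 6: 90 = 90
This matches the lower bound, so 6 is optimal.

6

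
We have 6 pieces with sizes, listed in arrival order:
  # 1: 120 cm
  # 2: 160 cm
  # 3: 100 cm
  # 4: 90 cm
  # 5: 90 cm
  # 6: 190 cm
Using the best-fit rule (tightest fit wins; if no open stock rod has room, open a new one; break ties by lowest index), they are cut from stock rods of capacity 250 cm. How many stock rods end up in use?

  120 → stock rod 1 (new)  [load 120/250]
  160 → stock rod 2 (new)  [load 160/250]
  100 → stock rod 1  [load 220/250]
  90 → stock rod 2  [load 250/250]
  90 → stock rod 3 (new)  [load 90/250]
  190 → stock rod 4 (new)  [load 190/250]
4 stock rods opened.

4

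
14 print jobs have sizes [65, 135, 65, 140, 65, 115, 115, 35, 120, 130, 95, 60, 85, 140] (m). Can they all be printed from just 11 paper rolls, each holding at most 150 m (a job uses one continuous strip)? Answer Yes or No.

A valid assignment using 11 paper rolls:
  roll 1: 140 = 140
  roll 2: 140 = 140
  roll 3: 135 = 135
  roll 4: 130 = 130
  roll 5: 120 = 120
  roll 6: 115 + 35 = 150
  roll 7: 115 = 115
  roll 8: 95 = 95
  roll 9: 85 + 65 = 150
  roll 10: 65 + 65 = 130
  roll 11: 60 = 60
Every load is within 150 m, so 11 paper rolls suffice.

Yes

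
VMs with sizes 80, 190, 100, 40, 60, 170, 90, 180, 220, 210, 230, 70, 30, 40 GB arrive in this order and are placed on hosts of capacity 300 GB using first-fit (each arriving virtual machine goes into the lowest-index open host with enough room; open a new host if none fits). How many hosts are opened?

  80 → host 1 (new)  [load 80/300]
  190 → host 1  [load 270/300]
  100 → host 2 (new)  [load 100/300]
  40 → host 2  [load 140/300]
  60 → host 2  [load 200/300]
  170 → host 3 (new)  [load 170/300]
  90 → host 2  [load 290/300]
  180 → host 4 (new)  [load 180/300]
  220 → host 5 (new)  [load 220/300]
  210 → host 6 (new)  [load 210/300]
  230 → host 7 (new)  [load 230/300]
  70 → host 3  [load 240/300]
  30 → host 1  [load 300/300]
  40 → host 3  [load 280/300]
7 hosts opened.

7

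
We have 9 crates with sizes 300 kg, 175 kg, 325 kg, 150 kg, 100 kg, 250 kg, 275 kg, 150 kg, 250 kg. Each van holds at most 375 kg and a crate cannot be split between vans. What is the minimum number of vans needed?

Total = 325 + 300 + 275 + 250 + 250 + 175 + 150 + 150 + 100 = 1975 kg.
Lower bound: ⌈1975/375⌉ = 6 vans.
A packing using 7 vans:
  van 1: 325 = 325
  van 2: 300 = 300
  van 3: 275 + 100 = 375
  van 4: 250 = 250
  van 5: 250 = 250
  van 6: 175 + 150 = 325
  van 7: 150 = 150
No arrangement into 6 vans stays within capacity, so 7 is optimal.

7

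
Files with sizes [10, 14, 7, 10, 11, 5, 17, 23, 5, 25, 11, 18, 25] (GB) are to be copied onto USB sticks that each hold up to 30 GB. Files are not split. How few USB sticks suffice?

7

Total = 25 + 25 + 23 + 18 + 17 + 14 + 11 + 11 + 10 + 10 + 7 + 5 + 5 = 181 GB.
Lower bound: ⌈181/30⌉ = 7 USB sticks.
A packing using 7 USB sticks:
  USB stick 1: 25 + 5 = 30
  USB stick 2: 25 + 5 = 30
  USB stick 3: 23 + 7 = 30
  USB stick 4: 18 + 11 = 29
  USB stick 5: 17 + 11 = 28
  USB stick 6: 14 + 10 = 24
  USB stick 7: 10 = 10
This matches the lower bound, so 7 is optimal.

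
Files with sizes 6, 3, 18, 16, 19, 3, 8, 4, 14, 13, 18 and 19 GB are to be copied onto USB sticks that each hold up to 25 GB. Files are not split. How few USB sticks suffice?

7

Total = 19 + 19 + 18 + 18 + 16 + 14 + 13 + 8 + 6 + 4 + 3 + 3 = 141 GB.
Lower bound: ⌈141/25⌉ = 6 USB sticks.
Also, 7 files each exceed 25/2 GB, and no two of those can share a USB stick, so at least 7 USB sticks are needed.
A packing using 7 USB sticks:
  USB stick 1: 19 + 6 = 25
  USB stick 2: 19 + 4 = 23
  USB stick 3: 18 + 3 + 3 = 24
  USB stick 4: 18 = 18
  USB stick 5: 16 + 8 = 24
  USB stick 6: 14 = 14
  USB stick 7: 13 = 13
This matches the lower bound, so 7 is optimal.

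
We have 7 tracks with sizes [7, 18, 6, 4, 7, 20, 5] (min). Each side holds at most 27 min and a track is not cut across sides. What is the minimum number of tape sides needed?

Total = 20 + 18 + 7 + 7 + 6 + 5 + 4 = 67 min.
Lower bound: ⌈67/27⌉ = 3 tape sides.
A packing using 3 tape sides:
  side 1: 20 + 7 = 27
  side 2: 18 + 7 = 25
  side 3: 6 + 5 + 4 = 15
This matches the lower bound, so 3 is optimal.

3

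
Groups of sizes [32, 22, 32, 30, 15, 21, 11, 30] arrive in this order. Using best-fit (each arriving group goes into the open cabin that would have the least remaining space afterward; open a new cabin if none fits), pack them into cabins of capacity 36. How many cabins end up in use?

  32 → cabin 1 (new)  [load 32/36]
  22 → cabin 2 (new)  [load 22/36]
  32 → cabin 3 (new)  [load 32/36]
  30 → cabin 4 (new)  [load 30/36]
  15 → cabin 5 (new)  [load 15/36]
  21 → cabin 5  [load 36/36]
  11 → cabin 2  [load 33/36]
  30 → cabin 6 (new)  [load 30/36]
6 cabins opened.

6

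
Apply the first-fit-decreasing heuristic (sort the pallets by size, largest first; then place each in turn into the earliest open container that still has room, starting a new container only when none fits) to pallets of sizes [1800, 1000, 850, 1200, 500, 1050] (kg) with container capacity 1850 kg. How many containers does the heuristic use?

Sorted descending: 1800, 1200, 1050, 1000, 850, 500.
  1800 → container 1 (new)  [load 1800/1850]
  1200 → container 2 (new)  [load 1200/1850]
  1050 → container 3 (new)  [load 1050/1850]
  1000 → container 4 (new)  [load 1000/1850]
  850 → container 4  [load 1850/1850]
  500 → container 2  [load 1700/1850]
4 containers opened.

4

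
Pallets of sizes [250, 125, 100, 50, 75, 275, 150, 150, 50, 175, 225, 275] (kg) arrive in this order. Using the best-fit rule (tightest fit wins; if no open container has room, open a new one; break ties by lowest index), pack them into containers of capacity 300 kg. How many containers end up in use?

  250 → container 1 (new)  [load 250/300]
  125 → container 2 (new)  [load 125/300]
  100 → container 2  [load 225/300]
  50 → container 1  [load 300/300]
  75 → container 2  [load 300/300]
  275 → container 3 (new)  [load 275/300]
  150 → container 4 (new)  [load 150/300]
  150 → container 4  [load 300/300]
  50 → container 5 (new)  [load 50/300]
  175 → container 5  [load 225/300]
  225 → container 6 (new)  [load 225/300]
  275 → container 7 (new)  [load 275/300]
7 containers opened.

7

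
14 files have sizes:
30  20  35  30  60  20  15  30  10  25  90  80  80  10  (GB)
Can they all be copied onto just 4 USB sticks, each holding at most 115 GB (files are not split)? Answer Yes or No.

Total = 535 GB; ⌈535/115⌉ = 5.
At least 5 USB sticks are required, but only 4 are allowed.

No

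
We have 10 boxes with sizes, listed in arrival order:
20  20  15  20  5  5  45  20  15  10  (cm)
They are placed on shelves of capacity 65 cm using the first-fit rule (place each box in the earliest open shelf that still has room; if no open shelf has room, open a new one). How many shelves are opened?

3

  20 → shelf 1 (new)  [load 20/65]
  20 → shelf 1  [load 40/65]
  15 → shelf 1  [load 55/65]
  20 → shelf 2 (new)  [load 20/65]
  5 → shelf 1  [load 60/65]
  5 → shelf 1  [load 65/65]
  45 → shelf 2  [load 65/65]
  20 → shelf 3 (new)  [load 20/65]
  15 → shelf 3  [load 35/65]
  10 → shelf 3  [load 45/65]
3 shelves opened.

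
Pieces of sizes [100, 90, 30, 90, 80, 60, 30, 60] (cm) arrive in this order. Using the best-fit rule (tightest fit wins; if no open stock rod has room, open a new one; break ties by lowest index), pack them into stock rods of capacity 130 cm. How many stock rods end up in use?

  100 → stock rod 1 (new)  [load 100/130]
  90 → stock rod 2 (new)  [load 90/130]
  30 → stock rod 1  [load 130/130]
  90 → stock rod 3 (new)  [load 90/130]
  80 → stock rod 4 (new)  [load 80/130]
  60 → stock rod 5 (new)  [load 60/130]
  30 → stock rod 2  [load 120/130]
  60 → stock rod 5  [load 120/130]
5 stock rods opened.

5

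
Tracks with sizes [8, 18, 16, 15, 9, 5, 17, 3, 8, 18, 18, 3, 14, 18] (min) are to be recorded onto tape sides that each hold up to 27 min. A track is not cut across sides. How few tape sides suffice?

8

Total = 18 + 18 + 18 + 18 + 17 + 16 + 15 + 14 + 9 + 8 + 8 + 5 + 3 + 3 = 170 min.
Lower bound: ⌈170/27⌉ = 7 tape sides.
Also, 8 tracks each exceed 27/2 min, and no two of those can share a side, so at least 8 tape sides are needed.
A packing using 8 tape sides:
  side 1: 18 + 9 = 27
  side 2: 18 + 8 = 26
  side 3: 18 + 8 = 26
  side 4: 18 + 5 + 3 = 26
  side 5: 17 + 3 = 20
  side 6: 16 = 16
  side 7: 15 = 15
  side 8: 14 = 14
This matches the lower bound, so 8 is optimal.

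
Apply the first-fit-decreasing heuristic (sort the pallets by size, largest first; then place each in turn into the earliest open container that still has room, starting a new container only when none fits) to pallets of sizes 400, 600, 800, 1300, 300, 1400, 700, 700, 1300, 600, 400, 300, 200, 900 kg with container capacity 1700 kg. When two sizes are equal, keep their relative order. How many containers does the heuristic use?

Sorted descending: 1400, 1300, 1300, 900, 800, 700, 700, 600, 600, 400, 400, 300, 300, 200.
  1400 → container 1 (new)  [load 1400/1700]
  1300 → container 2 (new)  [load 1300/1700]
  1300 → container 3 (new)  [load 1300/1700]
  900 → container 4 (new)  [load 900/1700]
  800 → container 4  [load 1700/1700]
  700 → container 5 (new)  [load 700/1700]
  700 → container 5  [load 1400/1700]
  600 → container 6 (new)  [load 600/1700]
  600 → container 6  [load 1200/1700]
  400 → container 2  [load 1700/1700]
  400 → container 3  [load 1700/1700]
  300 → container 1  [load 1700/1700]
  300 → container 5  [load 1700/1700]
  200 → container 6  [load 1400/1700]
6 containers opened.

6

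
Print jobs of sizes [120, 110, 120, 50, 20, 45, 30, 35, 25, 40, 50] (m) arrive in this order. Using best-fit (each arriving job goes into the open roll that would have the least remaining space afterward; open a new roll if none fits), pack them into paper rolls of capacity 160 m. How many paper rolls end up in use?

  120 → roll 1 (new)  [load 120/160]
  110 → roll 2 (new)  [load 110/160]
  120 → roll 3 (new)  [load 120/160]
  50 → roll 2  [load 160/160]
  20 → roll 1  [load 140/160]
  45 → roll 4 (new)  [load 45/160]
  30 → roll 3  [load 150/160]
  35 → roll 4  [load 80/160]
  25 → roll 4  [load 105/160]
  40 → roll 4  [load 145/160]
  50 → roll 5 (new)  [load 50/160]
5 paper rolls opened.

5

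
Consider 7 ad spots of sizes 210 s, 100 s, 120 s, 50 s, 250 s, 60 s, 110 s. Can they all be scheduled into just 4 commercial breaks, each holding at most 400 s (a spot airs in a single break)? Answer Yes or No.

Yes

A valid assignment using 3 commercial breaks:
  break 1: 250 + 120 = 370
  break 2: 210 + 110 + 60 = 380
  break 3: 100 + 50 = 150
That uses only 3 ≤ 4, so 4 commercial breaks are enough.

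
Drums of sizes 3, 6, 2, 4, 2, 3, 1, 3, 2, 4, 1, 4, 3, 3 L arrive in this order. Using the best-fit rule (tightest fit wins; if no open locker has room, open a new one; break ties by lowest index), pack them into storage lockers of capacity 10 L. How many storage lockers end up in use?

5

  3 → locker 1 (new)  [load 3/10]
  6 → locker 1  [load 9/10]
  2 → locker 2 (new)  [load 2/10]
  4 → locker 2  [load 6/10]
  2 → locker 2  [load 8/10]
  3 → locker 3 (new)  [load 3/10]
  1 → locker 1  [load 10/10]
  3 → locker 3  [load 6/10]
  2 → locker 2  [load 10/10]
  4 → locker 3  [load 10/10]
  1 → locker 4 (new)  [load 1/10]
  4 → locker 4  [load 5/10]
  3 → locker 4  [load 8/10]
  3 → locker 5 (new)  [load 3/10]
5 storage lockers opened.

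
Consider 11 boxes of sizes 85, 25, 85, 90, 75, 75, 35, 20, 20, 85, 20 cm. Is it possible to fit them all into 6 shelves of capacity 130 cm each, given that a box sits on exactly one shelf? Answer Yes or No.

Yes

A valid assignment using 6 shelves:
  shelf 1: 90 + 35 = 125
  shelf 2: 85 + 25 + 20 = 130
  shelf 3: 85 + 20 + 20 = 125
  shelf 4: 85 = 85
  shelf 5: 75 = 75
  shelf 6: 75 = 75
Every load is within 130 cm, so 6 shelves suffice.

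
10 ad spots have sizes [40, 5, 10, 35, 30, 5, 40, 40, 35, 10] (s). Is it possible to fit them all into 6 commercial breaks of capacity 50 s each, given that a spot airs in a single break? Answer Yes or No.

Yes

A valid assignment using 6 commercial breaks:
  break 1: 40 + 10 = 50
  break 2: 40 + 10 = 50
  break 3: 40 + 5 + 5 = 50
  break 4: 35 = 35
  break 5: 35 = 35
  break 6: 30 = 30
Every load is within 50 s, so 6 commercial breaks suffice.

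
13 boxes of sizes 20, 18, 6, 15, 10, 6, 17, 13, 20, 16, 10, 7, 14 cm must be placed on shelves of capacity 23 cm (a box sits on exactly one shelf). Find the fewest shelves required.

Total = 20 + 20 + 18 + 17 + 16 + 15 + 14 + 13 + 10 + 10 + 7 + 6 + 6 = 172 cm.
Lower bound: ⌈172/23⌉ = 8 shelves.
A packing using 9 shelves:
  shelf 1: 20 = 20
  shelf 2: 20 = 20
  shelf 3: 18 = 18
  shelf 4: 17 + 6 = 23
  shelf 5: 16 + 7 = 23
  shelf 6: 15 + 6 = 21
  shelf 7: 14 = 14
  shelf 8: 13 + 10 = 23
  shelf 9: 10 = 10
No arrangement into 8 shelves stays within capacity, so 9 is optimal.

9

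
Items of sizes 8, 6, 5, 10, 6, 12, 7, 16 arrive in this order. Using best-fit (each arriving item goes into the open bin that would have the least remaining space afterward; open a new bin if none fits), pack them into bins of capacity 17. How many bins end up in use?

  8 → bin 1 (new)  [load 8/17]
  6 → bin 1  [load 14/17]
  5 → bin 2 (new)  [load 5/17]
  10 → bin 2  [load 15/17]
  6 → bin 3 (new)  [load 6/17]
  12 → bin 4 (new)  [load 12/17]
  7 → bin 3  [load 13/17]
  16 → bin 5 (new)  [load 16/17]
5 bins opened.

5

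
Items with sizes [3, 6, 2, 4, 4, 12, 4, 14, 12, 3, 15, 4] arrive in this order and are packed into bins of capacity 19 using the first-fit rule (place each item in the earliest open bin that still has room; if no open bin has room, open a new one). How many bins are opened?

  3 → bin 1 (new)  [load 3/19]
  6 → bin 1  [load 9/19]
  2 → bin 1  [load 11/19]
  4 → bin 1  [load 15/19]
  4 → bin 1  [load 19/19]
  12 → bin 2 (new)  [load 12/19]
  4 → bin 2  [load 16/19]
  14 → bin 3 (new)  [load 14/19]
  12 → bin 4 (new)  [load 12/19]
  3 → bin 2  [load 19/19]
  15 → bin 5 (new)  [load 15/19]
  4 → bin 3  [load 18/19]
5 bins opened.

5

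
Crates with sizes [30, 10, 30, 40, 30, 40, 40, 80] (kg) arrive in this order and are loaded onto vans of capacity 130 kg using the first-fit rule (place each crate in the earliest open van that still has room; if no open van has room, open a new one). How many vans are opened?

  30 → van 1 (new)  [load 30/130]
  10 → van 1  [load 40/130]
  30 → van 1  [load 70/130]
  40 → van 1  [load 110/130]
  30 → van 2 (new)  [load 30/130]
  40 → van 2  [load 70/130]
  40 → van 2  [load 110/130]
  80 → van 3 (new)  [load 80/130]
3 vans opened.

3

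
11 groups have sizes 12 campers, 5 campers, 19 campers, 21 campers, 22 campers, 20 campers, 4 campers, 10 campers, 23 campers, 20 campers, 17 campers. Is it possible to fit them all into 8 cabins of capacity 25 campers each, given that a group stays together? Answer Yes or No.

Yes

A valid assignment using 8 cabins:
  cabin 1: 23 = 23
  cabin 2: 22 = 22
  cabin 3: 21 + 4 = 25
  cabin 4: 20 + 5 = 25
  cabin 5: 20 = 20
  cabin 6: 19 = 19
  cabin 7: 17 = 17
  cabin 8: 12 + 10 = 22
Every load is within 25 campers, so 8 cabins suffice.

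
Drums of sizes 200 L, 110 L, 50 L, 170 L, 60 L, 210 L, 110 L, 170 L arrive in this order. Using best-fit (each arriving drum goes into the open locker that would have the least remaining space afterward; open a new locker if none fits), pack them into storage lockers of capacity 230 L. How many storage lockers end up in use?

  200 → locker 1 (new)  [load 200/230]
  110 → locker 2 (new)  [load 110/230]
  50 → locker 2  [load 160/230]
  170 → locker 3 (new)  [load 170/230]
  60 → locker 3  [load 230/230]
  210 → locker 4 (new)  [load 210/230]
  110 → locker 5 (new)  [load 110/230]
  170 → locker 6 (new)  [load 170/230]
6 storage lockers opened.

6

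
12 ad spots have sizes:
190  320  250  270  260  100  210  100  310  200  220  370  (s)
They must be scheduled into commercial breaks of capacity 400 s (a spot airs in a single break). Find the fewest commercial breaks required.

9

Total = 370 + 320 + 310 + 270 + 260 + 250 + 220 + 210 + 200 + 190 + 100 + 100 = 2800 s.
Lower bound: ⌈2800/400⌉ = 7 commercial breaks.
Also, 8 ad spots each exceed 200 s, and no two of those can share a break, so at least 8 commercial breaks are needed.
A packing using 9 commercial breaks:
  break 1: 370 = 370
  break 2: 320 = 320
  break 3: 310 = 310
  break 4: 270 + 100 = 370
  break 5: 260 + 100 = 360
  break 6: 250 = 250
  break 7: 220 = 220
  break 8: 210 + 190 = 400
  break 9: 200 = 200
No arrangement into 8 commercial breaks stays within capacity, so 9 is optimal.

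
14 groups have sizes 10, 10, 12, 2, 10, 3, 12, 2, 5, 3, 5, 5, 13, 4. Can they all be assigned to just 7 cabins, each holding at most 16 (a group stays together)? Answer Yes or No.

Yes

A valid assignment using 7 cabins:
  cabin 1: 13 + 3 = 16
  cabin 2: 12 + 4 = 16
  cabin 3: 12 + 3 = 15
  cabin 4: 10 + 5 = 15
  cabin 5: 10 + 5 = 15
  cabin 6: 10 + 5 = 15
  cabin 7: 2 + 2 = 4
Every load is within 16, so 7 cabins suffice.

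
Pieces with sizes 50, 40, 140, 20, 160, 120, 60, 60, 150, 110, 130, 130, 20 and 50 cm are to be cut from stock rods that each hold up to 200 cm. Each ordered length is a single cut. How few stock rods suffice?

Total = 160 + 150 + 140 + 130 + 130 + 120 + 110 + 60 + 60 + 50 + 50 + 40 + 20 + 20 = 1240 cm.
Lower bound: ⌈1240/200⌉ = 7 stock rods.
A packing using 7 stock rods:
  stock rod 1: 160 + 40 = 200
  stock rod 2: 150 + 50 = 200
  stock rod 3: 140 + 60 = 200
  stock rod 4: 130 + 60 = 190
  stock rod 5: 130 + 50 + 20 = 200
  stock rod 6: 120 + 20 = 140
  stock rod 7: 110 = 110
This matches the lower bound, so 7 is optimal.

7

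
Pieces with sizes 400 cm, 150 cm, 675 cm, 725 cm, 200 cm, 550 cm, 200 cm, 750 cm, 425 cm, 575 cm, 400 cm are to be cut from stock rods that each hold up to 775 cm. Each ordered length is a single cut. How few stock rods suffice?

8

Total = 750 + 725 + 675 + 575 + 550 + 425 + 400 + 400 + 200 + 200 + 150 = 5050 cm.
Lower bound: ⌈5050/775⌉ = 7 stock rods.
Also, 8 pieces each exceed 775/2 cm, and no two of those can share a stock rod, so at least 8 stock rods are needed.
A packing using 8 stock rods:
  stock rod 1: 750 = 750
  stock rod 2: 725 = 725
  stock rod 3: 675 = 675
  stock rod 4: 575 + 200 = 775
  stock rod 5: 550 + 200 = 750
  stock rod 6: 425 + 150 = 575
  stock rod 7: 400 = 400
  stock rod 8: 400 = 400
This matches the lower bound, so 8 is optimal.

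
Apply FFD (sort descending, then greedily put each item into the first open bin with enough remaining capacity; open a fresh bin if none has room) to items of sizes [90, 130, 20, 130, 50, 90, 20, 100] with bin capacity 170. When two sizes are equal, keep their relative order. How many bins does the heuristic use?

5

Sorted descending: 130, 130, 100, 90, 90, 50, 20, 20.
  130 → bin 1 (new)  [load 130/170]
  130 → bin 2 (new)  [load 130/170]
  100 → bin 3 (new)  [load 100/170]
  90 → bin 4 (new)  [load 90/170]
  90 → bin 5 (new)  [load 90/170]
  50 → bin 3  [load 150/170]
  20 → bin 1  [load 150/170]
  20 → bin 1  [load 170/170]
5 bins opened.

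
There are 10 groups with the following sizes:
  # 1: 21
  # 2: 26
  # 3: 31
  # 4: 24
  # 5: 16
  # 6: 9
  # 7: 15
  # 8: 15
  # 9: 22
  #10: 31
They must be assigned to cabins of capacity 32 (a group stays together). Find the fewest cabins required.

Total = 31 + 31 + 26 + 24 + 22 + 21 + 16 + 15 + 15 + 9 = 210.
Lower bound: ⌈210/32⌉ = 7 cabins.
A packing using 8 cabins:
  cabin 1: 31 = 31
  cabin 2: 31 = 31
  cabin 3: 26 = 26
  cabin 4: 24 = 24
  cabin 5: 22 + 9 = 31
  cabin 6: 21 = 21
  cabin 7: 16 + 15 = 31
  cabin 8: 15 = 15
No arrangement into 7 cabins stays within capacity, so 8 is optimal.

8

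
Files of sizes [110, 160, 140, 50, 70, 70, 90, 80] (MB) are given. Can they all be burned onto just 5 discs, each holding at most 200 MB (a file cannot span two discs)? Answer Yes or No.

A valid assignment using 5 discs:
  disc 1: 160 = 160
  disc 2: 140 + 50 = 190
  disc 3: 110 + 90 = 200
  disc 4: 80 + 70 = 150
  disc 5: 70 = 70
Every load is within 200 MB, so 5 discs suffice.

Yes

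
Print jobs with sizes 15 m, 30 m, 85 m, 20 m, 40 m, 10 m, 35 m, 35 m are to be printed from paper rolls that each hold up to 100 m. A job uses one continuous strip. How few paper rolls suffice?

3

Total = 85 + 40 + 35 + 35 + 30 + 20 + 15 + 10 = 270 m.
Lower bound: ⌈270/100⌉ = 3 paper rolls.
A packing using 3 paper rolls:
  roll 1: 85 + 15 = 100
  roll 2: 40 + 35 + 20 = 95
  roll 3: 35 + 30 + 10 = 75
This matches the lower bound, so 3 is optimal.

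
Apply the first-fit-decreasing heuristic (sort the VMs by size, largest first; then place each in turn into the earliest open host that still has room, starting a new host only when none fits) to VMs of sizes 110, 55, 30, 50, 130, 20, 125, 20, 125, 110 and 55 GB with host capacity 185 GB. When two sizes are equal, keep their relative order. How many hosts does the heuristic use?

Sorted descending: 130, 125, 125, 110, 110, 55, 55, 50, 30, 20, 20.
  130 → host 1 (new)  [load 130/185]
  125 → host 2 (new)  [load 125/185]
  125 → host 3 (new)  [load 125/185]
  110 → host 4 (new)  [load 110/185]
  110 → host 5 (new)  [load 110/185]
  55 → host 1  [load 185/185]
  55 → host 2  [load 180/185]
  50 → host 3  [load 175/185]
  30 → host 4  [load 140/185]
  20 → host 4  [load 160/185]
  20 → host 4  [load 180/185]
5 hosts opened.

5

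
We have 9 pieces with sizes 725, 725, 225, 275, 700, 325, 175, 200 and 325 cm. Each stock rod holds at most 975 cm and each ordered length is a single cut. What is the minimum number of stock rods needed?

Total = 725 + 725 + 700 + 325 + 325 + 275 + 225 + 200 + 175 = 3675 cm.
Lower bound: ⌈3675/975⌉ = 4 stock rods.
A packing using 4 stock rods:
  stock rod 1: 725 + 225 = 950
  stock rod 2: 725 + 200 = 925
  stock rod 3: 700 + 275 = 975
  stock rod 4: 325 + 325 + 175 = 825
This matches the lower bound, so 4 is optimal.

4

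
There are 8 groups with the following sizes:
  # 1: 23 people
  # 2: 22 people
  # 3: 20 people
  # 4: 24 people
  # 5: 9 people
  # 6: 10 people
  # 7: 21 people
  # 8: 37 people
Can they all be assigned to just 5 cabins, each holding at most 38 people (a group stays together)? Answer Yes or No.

Total = 166 people; ⌈166/38⌉ = 5.
6 groups each exceed half the capacity and cannot share a cabin, forcing at least 6 cabins.
At least 6 cabins are required, but only 5 are allowed.

No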